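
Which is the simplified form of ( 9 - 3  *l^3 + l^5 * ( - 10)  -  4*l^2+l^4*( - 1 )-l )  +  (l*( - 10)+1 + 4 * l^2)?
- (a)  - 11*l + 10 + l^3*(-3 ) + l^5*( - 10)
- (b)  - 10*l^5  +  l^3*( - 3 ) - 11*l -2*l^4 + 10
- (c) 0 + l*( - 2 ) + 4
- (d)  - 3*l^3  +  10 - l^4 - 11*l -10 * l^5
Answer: d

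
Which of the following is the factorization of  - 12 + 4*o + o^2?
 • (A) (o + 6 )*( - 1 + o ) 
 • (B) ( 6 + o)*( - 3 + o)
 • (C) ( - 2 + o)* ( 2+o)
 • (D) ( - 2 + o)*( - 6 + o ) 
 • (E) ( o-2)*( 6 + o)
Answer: E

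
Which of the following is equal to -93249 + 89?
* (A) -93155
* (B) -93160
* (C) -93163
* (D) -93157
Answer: B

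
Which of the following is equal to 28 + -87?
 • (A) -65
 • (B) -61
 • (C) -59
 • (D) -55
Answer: C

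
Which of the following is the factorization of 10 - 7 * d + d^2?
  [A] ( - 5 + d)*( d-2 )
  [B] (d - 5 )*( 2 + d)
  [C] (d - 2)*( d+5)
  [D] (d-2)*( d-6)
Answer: A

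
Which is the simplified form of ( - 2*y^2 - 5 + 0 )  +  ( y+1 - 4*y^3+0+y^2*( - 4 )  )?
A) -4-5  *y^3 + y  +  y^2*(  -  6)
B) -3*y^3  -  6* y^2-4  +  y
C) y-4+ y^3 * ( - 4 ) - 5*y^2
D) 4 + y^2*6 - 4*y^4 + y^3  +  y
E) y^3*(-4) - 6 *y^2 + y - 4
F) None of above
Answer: E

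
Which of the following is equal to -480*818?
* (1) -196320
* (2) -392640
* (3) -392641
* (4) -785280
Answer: 2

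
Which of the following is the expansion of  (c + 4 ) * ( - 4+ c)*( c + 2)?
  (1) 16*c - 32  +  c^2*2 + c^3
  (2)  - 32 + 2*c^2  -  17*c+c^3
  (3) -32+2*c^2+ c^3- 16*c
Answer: 3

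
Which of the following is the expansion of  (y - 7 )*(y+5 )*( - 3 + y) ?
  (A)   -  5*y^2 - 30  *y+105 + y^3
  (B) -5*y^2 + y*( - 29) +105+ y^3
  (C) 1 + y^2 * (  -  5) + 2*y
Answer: B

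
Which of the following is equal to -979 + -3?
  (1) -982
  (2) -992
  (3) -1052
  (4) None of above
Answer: 1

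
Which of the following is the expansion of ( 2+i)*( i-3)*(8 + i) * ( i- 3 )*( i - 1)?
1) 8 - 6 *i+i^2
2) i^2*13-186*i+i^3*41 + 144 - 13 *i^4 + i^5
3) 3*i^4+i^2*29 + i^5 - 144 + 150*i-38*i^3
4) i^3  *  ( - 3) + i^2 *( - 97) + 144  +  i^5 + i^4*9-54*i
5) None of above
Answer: 5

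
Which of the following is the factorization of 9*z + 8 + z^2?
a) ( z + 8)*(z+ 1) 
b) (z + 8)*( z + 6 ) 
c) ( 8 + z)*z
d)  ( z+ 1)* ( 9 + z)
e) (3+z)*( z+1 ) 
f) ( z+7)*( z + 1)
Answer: a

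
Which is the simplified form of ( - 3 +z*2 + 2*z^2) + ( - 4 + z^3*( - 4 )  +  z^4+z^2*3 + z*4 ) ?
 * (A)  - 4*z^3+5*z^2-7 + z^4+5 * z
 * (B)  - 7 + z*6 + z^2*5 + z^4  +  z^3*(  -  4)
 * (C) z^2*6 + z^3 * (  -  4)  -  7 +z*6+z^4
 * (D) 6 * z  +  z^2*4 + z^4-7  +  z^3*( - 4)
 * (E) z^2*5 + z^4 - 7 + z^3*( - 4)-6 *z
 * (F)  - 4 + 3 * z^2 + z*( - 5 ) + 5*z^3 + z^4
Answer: B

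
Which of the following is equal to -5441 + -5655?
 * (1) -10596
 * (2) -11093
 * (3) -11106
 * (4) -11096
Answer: 4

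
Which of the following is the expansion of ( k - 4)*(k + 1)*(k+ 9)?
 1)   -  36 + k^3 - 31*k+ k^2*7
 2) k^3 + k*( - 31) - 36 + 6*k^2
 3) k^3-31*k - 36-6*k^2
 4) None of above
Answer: 2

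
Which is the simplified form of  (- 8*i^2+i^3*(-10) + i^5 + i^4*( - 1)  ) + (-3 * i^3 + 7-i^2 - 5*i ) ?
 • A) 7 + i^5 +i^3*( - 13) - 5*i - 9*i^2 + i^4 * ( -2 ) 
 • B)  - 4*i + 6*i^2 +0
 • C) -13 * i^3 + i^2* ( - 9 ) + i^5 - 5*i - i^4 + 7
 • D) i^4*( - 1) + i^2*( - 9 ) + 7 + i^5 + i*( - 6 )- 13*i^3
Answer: C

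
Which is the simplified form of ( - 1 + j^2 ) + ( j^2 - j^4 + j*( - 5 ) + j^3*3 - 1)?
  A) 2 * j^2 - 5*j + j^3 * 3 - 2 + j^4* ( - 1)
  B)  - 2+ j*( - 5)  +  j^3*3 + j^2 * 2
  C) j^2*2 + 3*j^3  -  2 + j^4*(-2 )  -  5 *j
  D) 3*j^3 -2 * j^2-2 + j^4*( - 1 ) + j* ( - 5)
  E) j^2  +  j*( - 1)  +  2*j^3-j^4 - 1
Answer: A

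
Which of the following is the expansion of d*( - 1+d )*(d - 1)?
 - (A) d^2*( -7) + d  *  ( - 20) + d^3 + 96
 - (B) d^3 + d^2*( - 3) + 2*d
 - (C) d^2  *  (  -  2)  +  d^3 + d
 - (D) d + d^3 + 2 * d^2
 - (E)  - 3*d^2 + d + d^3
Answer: C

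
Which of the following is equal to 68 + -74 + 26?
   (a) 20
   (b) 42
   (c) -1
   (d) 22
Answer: a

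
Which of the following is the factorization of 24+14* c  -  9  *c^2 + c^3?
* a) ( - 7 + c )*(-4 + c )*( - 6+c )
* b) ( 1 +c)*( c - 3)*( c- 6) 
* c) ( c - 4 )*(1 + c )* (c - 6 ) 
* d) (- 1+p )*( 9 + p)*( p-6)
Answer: c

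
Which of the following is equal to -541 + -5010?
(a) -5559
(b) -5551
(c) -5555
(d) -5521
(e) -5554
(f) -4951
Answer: b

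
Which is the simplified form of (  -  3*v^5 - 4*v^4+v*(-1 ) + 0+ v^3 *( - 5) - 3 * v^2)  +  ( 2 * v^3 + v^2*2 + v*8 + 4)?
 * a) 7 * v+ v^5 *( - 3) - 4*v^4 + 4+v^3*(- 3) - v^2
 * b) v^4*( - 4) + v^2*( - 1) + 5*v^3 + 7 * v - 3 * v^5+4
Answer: a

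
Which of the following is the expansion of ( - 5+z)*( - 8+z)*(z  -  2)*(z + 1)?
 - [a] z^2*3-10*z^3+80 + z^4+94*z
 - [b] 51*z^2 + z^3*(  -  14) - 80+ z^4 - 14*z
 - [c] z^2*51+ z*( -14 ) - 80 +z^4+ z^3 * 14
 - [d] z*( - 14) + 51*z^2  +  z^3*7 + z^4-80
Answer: b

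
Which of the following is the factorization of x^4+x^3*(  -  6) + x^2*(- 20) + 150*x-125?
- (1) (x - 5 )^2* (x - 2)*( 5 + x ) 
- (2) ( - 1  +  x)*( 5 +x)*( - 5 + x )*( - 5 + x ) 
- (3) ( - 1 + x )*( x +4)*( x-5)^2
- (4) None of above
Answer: 2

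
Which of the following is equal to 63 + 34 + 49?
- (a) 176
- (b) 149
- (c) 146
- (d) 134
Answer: c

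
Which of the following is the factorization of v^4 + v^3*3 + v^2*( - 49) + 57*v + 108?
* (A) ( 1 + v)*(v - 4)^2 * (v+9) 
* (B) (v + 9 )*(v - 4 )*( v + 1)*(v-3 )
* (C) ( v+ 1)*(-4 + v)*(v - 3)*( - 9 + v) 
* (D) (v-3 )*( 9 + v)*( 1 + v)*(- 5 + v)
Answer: B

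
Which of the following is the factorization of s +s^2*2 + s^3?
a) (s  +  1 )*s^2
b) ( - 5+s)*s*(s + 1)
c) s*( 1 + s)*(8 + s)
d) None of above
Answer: d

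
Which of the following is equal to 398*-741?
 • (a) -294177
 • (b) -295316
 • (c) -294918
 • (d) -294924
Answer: c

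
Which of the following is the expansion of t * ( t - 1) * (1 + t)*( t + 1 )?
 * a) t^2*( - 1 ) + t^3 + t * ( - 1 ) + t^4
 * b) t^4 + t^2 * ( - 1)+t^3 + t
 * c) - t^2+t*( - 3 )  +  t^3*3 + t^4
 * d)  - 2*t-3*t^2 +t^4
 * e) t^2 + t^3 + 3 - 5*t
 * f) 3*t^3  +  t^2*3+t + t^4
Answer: a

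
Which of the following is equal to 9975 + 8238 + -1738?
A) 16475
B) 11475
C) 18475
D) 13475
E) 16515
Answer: A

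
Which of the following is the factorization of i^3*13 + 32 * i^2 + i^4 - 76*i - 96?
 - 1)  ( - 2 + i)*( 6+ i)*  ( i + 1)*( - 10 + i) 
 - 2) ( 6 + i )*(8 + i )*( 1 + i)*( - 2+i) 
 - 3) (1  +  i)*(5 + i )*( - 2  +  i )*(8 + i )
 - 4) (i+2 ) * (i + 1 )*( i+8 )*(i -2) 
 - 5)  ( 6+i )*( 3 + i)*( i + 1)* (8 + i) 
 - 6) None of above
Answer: 2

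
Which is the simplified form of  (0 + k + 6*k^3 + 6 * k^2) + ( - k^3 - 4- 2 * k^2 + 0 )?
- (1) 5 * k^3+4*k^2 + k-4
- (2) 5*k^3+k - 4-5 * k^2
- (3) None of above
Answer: 1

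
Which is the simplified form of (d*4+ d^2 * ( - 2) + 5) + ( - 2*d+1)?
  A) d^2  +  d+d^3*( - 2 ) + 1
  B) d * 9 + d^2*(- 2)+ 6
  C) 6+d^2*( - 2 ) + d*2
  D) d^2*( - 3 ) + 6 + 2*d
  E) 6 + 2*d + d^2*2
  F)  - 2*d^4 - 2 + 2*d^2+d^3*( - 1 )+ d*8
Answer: C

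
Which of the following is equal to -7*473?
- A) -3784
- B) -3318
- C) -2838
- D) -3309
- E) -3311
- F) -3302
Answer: E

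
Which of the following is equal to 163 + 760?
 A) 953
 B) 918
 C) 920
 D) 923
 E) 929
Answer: D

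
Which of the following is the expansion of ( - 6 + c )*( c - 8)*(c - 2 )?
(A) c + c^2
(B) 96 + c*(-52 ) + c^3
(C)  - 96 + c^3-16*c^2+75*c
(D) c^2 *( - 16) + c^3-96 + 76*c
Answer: D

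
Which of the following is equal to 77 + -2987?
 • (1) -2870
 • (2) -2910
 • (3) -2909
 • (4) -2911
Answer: 2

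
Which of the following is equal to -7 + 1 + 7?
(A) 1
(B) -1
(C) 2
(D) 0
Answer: A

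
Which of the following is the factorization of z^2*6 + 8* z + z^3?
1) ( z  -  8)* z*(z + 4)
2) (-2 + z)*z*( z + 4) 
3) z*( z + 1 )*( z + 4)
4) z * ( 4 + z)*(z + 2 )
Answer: 4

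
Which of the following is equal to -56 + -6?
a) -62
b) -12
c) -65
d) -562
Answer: a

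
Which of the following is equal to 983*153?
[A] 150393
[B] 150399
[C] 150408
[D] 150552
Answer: B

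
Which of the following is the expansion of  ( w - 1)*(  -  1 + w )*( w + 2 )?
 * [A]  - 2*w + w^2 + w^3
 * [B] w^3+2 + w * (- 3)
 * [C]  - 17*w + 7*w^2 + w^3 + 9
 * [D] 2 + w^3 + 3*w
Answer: B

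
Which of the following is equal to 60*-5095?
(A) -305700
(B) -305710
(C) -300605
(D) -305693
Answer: A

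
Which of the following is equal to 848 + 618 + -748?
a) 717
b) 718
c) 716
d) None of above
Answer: b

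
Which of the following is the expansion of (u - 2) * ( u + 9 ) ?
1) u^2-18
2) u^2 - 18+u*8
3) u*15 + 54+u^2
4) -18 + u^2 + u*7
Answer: 4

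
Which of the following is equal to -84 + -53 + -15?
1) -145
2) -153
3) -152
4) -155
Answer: 3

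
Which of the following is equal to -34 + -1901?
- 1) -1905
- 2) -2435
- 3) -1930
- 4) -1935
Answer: 4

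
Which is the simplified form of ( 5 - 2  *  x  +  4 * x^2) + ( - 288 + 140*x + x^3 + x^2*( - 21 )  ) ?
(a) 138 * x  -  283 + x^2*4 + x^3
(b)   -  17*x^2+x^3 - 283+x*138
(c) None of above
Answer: b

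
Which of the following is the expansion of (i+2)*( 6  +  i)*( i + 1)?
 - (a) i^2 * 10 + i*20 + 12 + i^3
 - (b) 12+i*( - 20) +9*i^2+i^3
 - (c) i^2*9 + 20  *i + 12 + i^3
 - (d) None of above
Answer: c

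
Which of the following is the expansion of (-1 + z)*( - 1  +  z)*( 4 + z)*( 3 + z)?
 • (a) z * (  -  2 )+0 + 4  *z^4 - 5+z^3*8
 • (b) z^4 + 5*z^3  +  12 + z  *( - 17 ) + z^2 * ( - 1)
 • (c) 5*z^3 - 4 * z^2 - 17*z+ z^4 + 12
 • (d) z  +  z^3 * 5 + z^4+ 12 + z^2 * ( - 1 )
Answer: b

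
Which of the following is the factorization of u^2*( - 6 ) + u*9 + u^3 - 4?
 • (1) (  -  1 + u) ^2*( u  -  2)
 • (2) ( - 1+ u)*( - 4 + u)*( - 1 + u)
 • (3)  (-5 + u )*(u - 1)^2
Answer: 2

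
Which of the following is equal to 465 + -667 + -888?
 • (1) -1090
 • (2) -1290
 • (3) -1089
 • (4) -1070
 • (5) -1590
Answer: 1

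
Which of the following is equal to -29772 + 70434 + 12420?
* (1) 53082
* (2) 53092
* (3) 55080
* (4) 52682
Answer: 1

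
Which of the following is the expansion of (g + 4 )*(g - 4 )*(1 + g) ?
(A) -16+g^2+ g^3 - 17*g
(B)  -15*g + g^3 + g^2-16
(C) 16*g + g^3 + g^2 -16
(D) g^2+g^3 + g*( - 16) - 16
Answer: D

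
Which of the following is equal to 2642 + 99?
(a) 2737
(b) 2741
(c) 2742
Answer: b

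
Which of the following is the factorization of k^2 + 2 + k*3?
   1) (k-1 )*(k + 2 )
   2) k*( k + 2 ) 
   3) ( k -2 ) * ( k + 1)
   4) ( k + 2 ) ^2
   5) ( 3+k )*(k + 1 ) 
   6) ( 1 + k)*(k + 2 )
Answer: 6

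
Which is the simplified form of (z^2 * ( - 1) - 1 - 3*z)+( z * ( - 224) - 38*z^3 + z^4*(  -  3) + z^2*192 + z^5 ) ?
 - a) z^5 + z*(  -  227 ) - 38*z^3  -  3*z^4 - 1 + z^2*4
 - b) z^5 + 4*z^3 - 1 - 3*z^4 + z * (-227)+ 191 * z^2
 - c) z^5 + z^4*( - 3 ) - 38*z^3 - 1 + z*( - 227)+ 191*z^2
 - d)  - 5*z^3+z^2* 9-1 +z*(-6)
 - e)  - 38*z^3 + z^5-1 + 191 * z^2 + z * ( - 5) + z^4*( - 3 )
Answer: c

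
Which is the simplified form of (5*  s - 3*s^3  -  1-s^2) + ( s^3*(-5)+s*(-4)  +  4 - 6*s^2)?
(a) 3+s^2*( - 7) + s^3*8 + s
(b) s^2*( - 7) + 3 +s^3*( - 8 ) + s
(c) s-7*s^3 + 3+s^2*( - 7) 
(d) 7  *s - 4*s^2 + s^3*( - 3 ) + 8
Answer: b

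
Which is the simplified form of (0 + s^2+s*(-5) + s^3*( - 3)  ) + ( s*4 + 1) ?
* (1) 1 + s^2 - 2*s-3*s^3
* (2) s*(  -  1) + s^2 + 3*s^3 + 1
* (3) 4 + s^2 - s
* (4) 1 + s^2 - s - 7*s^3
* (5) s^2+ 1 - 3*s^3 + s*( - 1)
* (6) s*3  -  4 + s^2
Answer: 5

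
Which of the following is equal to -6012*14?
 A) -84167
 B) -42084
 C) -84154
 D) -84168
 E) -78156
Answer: D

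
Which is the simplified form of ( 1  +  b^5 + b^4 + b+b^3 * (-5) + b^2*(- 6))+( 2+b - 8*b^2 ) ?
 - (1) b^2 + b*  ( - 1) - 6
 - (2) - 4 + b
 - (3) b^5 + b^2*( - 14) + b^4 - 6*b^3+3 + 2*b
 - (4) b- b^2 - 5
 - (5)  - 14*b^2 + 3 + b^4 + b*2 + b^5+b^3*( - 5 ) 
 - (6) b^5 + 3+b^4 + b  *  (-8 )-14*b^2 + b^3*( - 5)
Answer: 5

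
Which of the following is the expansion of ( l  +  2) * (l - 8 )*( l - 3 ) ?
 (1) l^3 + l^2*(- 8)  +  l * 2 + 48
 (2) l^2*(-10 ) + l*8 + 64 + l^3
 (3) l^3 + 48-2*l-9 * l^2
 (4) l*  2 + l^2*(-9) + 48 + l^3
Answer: 4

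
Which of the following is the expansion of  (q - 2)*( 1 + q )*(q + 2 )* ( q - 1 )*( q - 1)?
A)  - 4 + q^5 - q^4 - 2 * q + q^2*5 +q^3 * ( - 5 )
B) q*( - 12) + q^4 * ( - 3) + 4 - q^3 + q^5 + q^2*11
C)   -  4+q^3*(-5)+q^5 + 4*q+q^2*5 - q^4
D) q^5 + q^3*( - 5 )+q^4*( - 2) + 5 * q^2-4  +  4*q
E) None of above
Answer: C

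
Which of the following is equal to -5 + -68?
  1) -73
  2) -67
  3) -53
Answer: 1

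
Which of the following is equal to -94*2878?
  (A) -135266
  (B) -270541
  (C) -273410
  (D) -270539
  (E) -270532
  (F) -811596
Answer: E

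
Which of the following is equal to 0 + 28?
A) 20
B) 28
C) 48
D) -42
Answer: B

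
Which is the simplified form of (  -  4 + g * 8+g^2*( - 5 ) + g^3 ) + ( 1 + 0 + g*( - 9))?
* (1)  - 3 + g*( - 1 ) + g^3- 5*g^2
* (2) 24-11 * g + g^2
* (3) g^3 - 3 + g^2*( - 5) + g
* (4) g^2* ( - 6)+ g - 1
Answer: 1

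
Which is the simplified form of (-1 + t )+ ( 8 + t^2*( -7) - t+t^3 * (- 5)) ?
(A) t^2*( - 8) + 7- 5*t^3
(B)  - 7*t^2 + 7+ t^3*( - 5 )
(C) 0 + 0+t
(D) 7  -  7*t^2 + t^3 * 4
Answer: B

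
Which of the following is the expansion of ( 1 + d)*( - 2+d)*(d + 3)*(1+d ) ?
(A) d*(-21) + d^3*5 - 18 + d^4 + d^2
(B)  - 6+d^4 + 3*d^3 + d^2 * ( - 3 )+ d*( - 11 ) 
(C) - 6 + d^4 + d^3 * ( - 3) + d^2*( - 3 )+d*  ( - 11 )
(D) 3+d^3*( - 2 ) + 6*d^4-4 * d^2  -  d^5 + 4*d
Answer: B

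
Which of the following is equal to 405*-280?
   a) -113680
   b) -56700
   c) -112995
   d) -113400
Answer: d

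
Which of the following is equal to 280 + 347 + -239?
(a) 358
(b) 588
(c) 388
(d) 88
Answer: c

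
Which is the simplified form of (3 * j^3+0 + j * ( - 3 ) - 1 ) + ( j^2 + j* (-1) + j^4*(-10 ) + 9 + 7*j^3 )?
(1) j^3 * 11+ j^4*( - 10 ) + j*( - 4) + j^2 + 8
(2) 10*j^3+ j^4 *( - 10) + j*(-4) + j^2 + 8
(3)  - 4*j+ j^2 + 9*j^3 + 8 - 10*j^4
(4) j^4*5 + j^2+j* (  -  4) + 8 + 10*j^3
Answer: 2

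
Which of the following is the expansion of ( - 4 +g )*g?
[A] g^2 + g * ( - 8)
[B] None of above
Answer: B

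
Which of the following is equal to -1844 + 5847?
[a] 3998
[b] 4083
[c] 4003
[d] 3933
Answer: c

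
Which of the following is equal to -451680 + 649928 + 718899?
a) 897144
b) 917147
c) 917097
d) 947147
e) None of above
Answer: b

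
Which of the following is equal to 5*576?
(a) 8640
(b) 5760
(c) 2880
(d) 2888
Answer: c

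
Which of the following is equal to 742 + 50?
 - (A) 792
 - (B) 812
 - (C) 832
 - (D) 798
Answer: A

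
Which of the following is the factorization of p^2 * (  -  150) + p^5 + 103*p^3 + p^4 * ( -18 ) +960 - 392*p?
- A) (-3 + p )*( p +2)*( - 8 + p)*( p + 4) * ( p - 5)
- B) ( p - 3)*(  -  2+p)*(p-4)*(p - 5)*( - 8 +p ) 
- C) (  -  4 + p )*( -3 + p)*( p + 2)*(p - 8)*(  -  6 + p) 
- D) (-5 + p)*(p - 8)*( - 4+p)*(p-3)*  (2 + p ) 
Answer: D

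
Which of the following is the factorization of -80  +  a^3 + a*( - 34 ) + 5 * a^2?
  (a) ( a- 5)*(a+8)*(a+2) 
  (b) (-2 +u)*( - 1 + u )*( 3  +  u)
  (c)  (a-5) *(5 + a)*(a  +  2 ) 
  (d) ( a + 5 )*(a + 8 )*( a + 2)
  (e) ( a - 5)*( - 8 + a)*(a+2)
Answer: a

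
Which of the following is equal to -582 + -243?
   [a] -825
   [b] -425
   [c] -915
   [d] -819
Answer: a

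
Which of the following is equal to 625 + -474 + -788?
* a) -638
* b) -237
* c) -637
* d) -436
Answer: c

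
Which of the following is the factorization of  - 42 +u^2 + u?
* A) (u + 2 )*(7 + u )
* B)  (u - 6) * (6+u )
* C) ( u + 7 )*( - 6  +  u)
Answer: C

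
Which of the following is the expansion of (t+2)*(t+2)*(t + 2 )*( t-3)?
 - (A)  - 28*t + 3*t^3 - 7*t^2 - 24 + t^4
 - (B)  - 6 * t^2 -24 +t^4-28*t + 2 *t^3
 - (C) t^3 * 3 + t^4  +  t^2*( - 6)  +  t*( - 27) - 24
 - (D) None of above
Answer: D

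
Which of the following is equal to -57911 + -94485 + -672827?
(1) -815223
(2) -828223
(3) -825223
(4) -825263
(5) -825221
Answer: 3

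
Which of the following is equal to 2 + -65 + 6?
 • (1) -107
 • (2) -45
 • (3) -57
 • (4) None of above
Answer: 3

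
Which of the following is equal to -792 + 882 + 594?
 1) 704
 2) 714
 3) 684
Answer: 3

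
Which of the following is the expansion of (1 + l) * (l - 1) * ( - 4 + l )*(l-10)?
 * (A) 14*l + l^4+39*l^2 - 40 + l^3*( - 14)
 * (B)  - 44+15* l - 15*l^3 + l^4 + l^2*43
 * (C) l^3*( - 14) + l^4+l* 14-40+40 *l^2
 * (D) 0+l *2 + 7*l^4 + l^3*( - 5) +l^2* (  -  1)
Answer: A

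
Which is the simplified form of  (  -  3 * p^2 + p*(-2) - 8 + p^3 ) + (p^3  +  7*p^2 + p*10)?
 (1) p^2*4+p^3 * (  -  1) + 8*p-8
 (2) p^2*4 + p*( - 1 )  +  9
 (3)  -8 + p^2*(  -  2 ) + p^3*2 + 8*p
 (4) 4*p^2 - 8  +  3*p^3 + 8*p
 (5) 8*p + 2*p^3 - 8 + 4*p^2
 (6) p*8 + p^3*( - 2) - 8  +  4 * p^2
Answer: 5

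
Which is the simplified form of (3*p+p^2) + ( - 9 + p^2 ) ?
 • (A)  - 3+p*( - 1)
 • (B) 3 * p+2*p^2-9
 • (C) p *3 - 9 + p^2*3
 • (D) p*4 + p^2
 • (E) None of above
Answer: B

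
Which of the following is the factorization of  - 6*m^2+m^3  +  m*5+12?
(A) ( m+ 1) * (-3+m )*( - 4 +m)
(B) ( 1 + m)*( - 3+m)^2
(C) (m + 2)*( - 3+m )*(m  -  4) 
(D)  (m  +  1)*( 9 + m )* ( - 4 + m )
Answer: A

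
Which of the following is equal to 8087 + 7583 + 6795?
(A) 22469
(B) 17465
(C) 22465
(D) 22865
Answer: C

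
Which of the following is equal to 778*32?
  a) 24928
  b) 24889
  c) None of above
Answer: c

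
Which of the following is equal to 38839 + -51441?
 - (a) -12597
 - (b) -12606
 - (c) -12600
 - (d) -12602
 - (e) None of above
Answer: d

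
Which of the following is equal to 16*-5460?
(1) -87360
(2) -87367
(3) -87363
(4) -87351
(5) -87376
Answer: 1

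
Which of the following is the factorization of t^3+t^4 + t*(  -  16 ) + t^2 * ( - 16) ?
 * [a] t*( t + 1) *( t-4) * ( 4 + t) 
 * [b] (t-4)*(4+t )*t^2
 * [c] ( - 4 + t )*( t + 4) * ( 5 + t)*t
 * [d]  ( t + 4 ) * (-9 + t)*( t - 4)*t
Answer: a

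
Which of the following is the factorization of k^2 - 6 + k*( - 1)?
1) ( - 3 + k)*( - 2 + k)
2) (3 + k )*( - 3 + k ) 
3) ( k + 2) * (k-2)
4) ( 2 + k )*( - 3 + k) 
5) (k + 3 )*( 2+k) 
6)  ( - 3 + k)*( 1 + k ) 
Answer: 4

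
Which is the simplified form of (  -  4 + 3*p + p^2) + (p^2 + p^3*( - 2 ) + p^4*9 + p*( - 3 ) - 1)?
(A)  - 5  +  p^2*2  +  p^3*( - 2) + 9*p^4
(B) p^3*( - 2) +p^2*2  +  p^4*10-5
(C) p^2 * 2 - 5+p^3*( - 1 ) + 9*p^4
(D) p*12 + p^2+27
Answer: A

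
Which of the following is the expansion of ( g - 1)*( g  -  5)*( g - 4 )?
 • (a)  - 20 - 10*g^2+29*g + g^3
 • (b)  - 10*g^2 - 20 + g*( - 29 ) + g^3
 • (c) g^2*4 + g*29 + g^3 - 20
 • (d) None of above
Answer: a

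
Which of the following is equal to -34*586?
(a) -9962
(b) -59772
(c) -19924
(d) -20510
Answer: c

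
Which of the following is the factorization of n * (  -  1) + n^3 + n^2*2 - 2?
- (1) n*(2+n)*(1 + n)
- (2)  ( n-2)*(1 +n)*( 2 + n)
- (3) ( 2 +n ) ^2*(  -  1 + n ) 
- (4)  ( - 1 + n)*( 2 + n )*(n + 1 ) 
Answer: 4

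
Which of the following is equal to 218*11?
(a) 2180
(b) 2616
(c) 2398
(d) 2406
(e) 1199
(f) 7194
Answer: c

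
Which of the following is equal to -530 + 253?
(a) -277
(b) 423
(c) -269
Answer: a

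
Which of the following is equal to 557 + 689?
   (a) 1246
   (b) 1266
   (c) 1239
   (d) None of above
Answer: a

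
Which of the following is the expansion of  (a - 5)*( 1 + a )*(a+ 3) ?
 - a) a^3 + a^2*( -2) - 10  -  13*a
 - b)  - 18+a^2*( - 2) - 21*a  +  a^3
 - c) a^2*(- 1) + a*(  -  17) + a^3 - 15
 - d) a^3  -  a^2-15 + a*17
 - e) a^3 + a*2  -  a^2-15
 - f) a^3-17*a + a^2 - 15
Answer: c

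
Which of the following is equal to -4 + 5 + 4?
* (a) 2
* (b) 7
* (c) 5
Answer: c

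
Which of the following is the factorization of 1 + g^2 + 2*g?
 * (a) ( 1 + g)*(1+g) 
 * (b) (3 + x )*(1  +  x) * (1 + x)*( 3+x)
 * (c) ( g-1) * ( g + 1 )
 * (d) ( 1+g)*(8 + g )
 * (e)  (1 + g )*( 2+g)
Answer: a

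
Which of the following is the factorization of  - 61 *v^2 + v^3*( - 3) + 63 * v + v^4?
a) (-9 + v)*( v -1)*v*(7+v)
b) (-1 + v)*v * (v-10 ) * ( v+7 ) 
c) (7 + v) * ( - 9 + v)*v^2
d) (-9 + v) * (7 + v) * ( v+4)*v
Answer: a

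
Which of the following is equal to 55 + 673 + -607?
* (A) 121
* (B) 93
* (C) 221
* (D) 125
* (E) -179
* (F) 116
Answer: A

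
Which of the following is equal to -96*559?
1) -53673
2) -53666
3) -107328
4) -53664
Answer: 4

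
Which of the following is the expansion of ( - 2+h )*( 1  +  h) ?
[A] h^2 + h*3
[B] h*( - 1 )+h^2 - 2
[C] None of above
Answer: B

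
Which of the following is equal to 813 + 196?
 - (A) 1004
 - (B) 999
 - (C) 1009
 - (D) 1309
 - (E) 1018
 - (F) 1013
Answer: C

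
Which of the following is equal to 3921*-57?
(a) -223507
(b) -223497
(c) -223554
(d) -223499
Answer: b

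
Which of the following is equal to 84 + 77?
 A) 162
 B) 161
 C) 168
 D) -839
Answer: B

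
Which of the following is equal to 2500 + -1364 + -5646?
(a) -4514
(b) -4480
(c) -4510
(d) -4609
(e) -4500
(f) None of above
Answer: c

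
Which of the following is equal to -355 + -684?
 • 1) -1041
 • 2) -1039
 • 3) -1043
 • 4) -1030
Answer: 2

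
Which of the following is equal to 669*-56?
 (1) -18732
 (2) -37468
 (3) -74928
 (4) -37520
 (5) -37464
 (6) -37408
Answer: 5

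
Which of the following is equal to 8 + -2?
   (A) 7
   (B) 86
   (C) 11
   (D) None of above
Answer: D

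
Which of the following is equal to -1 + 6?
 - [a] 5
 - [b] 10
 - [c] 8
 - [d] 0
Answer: a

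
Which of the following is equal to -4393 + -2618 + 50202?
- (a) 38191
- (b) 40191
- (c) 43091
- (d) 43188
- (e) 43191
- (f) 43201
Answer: e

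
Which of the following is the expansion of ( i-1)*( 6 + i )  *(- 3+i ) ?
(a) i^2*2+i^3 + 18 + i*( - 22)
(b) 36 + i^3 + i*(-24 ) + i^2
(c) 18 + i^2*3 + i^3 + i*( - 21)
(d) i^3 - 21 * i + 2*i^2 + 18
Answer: d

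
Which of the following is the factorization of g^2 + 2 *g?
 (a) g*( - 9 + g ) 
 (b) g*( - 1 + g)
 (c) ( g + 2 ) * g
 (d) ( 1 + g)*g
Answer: c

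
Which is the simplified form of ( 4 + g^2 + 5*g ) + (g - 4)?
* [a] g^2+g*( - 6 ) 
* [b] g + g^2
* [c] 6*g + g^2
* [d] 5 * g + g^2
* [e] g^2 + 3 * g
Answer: c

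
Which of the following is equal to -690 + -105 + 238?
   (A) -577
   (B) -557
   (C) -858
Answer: B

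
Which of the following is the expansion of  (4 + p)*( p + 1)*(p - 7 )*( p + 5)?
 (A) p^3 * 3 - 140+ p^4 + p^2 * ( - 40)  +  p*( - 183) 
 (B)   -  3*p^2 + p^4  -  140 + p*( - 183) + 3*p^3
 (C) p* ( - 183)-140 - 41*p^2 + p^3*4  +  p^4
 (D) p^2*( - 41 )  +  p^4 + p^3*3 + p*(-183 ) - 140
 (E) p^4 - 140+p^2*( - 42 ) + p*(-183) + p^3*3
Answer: D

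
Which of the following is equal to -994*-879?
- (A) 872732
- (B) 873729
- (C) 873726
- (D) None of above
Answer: C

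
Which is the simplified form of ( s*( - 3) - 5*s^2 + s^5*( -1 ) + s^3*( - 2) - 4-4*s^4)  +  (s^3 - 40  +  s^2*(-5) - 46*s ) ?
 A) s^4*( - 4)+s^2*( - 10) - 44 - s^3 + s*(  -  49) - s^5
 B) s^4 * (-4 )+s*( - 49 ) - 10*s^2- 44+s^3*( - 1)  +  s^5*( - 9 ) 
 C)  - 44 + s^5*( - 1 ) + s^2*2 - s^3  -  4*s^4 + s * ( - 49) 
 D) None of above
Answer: A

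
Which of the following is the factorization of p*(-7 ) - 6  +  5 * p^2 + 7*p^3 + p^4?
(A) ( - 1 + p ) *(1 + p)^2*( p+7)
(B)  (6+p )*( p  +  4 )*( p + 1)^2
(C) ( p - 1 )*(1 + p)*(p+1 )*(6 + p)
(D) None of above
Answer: C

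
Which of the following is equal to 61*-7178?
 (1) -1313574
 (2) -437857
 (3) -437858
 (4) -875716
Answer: 3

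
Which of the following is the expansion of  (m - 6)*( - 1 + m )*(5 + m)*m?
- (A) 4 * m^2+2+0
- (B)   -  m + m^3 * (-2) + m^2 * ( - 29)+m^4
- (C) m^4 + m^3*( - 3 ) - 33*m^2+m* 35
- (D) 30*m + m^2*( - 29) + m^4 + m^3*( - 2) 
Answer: D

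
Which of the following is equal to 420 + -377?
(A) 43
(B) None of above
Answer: A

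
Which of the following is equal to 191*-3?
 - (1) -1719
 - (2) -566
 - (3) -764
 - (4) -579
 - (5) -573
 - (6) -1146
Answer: 5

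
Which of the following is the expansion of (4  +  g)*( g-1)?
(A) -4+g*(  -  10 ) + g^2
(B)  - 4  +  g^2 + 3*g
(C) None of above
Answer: B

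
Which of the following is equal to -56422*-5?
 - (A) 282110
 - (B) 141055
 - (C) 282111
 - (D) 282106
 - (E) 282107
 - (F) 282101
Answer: A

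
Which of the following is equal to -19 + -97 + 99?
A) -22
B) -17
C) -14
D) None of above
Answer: B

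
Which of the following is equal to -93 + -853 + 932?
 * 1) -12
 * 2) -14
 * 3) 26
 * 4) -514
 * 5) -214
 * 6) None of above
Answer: 2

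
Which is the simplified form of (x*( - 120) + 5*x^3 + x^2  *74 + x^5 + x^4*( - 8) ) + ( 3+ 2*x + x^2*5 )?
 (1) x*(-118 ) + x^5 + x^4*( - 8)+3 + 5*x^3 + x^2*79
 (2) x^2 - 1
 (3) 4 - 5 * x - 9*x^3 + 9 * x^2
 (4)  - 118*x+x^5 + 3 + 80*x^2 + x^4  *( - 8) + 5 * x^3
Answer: 1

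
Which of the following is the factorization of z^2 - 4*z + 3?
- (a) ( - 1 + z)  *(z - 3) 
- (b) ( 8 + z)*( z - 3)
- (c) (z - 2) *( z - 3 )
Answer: a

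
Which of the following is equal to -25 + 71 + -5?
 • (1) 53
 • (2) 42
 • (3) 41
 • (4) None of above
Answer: 3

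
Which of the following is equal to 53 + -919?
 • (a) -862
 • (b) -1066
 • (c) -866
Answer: c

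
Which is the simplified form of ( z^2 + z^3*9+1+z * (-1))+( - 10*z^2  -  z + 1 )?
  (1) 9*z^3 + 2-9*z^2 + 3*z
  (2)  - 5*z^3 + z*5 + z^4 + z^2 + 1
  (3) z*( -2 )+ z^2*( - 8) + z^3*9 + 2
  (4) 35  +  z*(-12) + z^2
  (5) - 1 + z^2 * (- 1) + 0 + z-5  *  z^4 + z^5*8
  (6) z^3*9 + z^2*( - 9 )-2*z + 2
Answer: 6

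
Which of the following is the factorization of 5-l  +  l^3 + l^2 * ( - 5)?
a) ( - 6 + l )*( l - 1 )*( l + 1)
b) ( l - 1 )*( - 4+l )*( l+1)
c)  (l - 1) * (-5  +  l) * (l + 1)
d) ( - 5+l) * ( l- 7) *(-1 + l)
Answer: c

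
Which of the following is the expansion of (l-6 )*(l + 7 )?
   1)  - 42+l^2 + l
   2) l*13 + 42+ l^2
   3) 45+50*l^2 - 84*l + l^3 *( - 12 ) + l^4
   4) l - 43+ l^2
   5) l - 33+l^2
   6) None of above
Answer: 1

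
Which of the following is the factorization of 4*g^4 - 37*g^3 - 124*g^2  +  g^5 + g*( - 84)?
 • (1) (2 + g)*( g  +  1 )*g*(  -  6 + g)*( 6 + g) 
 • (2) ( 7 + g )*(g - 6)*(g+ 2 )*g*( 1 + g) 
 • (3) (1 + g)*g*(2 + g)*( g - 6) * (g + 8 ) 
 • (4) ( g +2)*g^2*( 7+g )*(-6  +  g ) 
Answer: 2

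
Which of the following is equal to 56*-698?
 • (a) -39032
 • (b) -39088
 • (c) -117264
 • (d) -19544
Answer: b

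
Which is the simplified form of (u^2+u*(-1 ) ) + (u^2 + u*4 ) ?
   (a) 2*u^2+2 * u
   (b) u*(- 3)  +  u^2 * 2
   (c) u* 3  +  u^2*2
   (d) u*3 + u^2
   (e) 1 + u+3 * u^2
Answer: c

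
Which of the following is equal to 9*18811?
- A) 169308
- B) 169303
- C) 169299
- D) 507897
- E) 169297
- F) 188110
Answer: C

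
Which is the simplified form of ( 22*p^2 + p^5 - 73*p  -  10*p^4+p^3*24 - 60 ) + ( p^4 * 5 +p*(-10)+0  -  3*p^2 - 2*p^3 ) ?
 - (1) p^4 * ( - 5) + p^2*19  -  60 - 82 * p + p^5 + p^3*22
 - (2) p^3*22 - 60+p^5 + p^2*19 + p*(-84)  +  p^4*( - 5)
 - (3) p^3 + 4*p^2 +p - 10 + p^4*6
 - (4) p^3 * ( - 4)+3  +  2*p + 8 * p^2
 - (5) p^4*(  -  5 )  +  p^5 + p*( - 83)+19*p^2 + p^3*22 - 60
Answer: 5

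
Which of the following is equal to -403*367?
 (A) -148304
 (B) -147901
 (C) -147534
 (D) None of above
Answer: B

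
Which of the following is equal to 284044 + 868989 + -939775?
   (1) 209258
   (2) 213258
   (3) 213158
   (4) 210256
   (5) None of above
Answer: 2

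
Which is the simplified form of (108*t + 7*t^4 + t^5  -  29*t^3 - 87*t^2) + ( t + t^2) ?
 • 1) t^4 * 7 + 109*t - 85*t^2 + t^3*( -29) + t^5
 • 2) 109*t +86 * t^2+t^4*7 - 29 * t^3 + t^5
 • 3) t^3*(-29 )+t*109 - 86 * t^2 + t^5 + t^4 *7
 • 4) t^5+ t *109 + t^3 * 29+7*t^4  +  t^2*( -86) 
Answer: 3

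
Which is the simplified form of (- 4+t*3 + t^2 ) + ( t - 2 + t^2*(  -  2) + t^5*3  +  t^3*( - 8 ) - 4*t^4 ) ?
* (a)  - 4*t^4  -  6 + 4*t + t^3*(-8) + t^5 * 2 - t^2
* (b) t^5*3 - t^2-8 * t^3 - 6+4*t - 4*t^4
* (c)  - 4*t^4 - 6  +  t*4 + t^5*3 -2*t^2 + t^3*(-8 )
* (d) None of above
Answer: b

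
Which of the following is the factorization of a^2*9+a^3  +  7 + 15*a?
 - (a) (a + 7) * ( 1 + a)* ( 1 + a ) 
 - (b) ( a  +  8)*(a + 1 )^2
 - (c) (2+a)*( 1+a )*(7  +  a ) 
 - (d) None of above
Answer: a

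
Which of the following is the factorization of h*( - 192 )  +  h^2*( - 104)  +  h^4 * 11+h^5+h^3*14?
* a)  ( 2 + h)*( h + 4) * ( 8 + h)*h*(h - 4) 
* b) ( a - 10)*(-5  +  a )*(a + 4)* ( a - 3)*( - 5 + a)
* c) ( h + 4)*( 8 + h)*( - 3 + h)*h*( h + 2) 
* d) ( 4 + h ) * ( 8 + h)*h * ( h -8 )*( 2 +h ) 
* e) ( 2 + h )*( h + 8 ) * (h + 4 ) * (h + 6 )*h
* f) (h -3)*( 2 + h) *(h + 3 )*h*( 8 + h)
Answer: c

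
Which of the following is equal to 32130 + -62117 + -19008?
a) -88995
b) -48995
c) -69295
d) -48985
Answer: b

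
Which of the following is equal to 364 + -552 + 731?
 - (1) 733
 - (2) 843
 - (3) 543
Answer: 3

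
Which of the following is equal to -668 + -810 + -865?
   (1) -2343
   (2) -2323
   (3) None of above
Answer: 1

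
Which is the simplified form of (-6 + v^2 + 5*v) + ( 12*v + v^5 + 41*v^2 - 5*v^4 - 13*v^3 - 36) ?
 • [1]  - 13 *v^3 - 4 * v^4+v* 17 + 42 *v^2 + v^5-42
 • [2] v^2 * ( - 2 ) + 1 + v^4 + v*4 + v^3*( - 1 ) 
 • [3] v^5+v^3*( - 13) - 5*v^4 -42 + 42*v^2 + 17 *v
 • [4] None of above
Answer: 3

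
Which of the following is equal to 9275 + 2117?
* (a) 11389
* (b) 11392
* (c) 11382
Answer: b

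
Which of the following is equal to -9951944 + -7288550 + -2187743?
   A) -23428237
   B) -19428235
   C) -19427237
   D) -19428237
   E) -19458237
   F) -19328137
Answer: D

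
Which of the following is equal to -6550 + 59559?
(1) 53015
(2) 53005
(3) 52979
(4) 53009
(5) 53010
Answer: 4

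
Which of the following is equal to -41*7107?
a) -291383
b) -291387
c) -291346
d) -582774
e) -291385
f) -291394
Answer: b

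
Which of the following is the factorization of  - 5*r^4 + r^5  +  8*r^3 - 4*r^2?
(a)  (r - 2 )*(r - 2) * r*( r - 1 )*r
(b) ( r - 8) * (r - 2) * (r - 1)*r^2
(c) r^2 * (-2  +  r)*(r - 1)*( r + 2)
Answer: a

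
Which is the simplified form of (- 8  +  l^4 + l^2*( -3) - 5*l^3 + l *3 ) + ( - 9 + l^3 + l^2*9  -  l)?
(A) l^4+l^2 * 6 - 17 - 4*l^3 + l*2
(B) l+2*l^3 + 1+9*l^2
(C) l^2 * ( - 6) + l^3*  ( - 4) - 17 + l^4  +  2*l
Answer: A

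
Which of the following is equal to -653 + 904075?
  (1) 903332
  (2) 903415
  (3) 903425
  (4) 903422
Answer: 4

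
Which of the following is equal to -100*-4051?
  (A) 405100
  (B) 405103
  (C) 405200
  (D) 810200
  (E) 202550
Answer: A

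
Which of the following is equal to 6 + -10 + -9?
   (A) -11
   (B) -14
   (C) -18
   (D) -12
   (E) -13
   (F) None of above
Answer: E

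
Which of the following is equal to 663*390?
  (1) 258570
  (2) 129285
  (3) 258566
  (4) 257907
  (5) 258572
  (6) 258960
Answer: 1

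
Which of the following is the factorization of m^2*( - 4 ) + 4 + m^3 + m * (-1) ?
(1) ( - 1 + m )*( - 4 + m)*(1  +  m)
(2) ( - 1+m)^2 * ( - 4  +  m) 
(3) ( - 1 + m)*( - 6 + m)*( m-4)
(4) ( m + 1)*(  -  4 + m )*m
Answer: 1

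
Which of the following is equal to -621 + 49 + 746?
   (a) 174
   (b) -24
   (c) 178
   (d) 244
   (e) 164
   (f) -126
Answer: a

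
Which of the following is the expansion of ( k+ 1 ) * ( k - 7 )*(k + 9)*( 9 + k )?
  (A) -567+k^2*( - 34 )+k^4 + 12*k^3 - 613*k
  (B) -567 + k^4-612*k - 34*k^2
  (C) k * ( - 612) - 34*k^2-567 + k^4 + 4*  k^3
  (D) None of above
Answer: D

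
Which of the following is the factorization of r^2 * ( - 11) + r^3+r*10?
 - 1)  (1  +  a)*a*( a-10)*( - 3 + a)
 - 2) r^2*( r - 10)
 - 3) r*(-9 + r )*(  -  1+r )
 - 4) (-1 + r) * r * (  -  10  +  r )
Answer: 4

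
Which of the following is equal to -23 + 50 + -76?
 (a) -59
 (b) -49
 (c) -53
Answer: b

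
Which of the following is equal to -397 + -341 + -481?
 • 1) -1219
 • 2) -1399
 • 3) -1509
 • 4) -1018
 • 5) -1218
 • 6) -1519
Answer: 1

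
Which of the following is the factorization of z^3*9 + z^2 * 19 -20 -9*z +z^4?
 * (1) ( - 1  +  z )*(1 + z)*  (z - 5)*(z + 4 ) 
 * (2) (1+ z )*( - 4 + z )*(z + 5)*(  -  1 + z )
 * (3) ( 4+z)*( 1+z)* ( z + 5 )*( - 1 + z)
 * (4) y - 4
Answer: 3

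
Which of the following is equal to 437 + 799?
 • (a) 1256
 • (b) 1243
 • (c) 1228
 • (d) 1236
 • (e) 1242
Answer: d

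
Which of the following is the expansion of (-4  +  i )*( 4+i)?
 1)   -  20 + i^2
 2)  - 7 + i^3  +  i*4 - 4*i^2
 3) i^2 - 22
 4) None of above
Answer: 4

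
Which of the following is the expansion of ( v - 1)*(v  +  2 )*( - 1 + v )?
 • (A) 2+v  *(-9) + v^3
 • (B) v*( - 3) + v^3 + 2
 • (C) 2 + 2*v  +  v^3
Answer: B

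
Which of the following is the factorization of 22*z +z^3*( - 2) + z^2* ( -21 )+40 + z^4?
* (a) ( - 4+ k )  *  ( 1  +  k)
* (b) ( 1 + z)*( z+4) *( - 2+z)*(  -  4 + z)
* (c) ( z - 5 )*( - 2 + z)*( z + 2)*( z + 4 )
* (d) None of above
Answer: d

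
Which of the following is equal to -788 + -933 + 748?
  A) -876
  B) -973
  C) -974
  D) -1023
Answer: B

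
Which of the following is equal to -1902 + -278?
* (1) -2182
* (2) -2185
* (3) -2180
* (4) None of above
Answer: 3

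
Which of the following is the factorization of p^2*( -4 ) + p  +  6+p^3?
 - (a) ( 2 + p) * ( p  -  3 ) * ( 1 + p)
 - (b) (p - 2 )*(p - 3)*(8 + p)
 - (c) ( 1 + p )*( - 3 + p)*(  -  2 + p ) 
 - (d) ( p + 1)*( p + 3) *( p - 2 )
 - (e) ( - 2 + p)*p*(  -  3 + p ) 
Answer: c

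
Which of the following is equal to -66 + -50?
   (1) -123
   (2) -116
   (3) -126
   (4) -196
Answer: 2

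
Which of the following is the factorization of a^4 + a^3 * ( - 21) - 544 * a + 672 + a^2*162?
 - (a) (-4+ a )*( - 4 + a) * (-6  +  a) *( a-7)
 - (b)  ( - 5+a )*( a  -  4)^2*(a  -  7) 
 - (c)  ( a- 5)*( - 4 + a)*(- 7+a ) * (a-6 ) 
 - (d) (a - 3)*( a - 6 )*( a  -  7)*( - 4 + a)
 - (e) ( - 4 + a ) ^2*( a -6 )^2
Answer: a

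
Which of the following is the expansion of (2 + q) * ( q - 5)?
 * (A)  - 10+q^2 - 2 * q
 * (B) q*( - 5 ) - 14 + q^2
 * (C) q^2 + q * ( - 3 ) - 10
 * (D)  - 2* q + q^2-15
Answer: C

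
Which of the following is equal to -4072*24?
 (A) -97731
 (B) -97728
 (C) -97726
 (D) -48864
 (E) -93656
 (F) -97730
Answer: B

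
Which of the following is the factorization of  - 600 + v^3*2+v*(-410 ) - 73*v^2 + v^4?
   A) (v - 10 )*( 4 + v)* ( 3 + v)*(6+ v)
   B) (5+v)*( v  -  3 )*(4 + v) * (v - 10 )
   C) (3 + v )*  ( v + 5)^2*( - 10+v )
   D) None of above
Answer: D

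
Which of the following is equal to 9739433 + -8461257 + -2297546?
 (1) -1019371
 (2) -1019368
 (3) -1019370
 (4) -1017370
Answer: 3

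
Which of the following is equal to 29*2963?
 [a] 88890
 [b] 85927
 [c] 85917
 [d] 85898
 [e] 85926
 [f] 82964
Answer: b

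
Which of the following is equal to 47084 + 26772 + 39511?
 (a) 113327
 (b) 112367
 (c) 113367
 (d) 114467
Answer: c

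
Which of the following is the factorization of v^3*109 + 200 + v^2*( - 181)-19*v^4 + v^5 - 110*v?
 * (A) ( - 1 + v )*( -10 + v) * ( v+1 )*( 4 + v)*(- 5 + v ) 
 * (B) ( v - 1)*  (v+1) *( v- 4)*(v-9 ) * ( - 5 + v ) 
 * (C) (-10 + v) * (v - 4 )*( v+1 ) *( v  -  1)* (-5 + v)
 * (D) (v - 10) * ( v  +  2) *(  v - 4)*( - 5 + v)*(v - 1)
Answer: C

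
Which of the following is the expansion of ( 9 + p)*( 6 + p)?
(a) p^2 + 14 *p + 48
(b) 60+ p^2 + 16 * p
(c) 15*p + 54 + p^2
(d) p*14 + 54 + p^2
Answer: c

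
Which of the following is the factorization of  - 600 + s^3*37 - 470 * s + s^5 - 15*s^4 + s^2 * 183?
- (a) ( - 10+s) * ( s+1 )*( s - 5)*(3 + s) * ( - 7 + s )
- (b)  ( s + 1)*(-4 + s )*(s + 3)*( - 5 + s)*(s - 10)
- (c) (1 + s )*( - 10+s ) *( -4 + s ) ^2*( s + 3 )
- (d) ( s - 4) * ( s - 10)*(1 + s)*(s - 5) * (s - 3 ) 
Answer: b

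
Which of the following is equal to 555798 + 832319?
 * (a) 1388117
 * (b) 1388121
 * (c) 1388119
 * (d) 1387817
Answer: a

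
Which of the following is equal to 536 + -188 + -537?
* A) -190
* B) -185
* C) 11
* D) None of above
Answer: D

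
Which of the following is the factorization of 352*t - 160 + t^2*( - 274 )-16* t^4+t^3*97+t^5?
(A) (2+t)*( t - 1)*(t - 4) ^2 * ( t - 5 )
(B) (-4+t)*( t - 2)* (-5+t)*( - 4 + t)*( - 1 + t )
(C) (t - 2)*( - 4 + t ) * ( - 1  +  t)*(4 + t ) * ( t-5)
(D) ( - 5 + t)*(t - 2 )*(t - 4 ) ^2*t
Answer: B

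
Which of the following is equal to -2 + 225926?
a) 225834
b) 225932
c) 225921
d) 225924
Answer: d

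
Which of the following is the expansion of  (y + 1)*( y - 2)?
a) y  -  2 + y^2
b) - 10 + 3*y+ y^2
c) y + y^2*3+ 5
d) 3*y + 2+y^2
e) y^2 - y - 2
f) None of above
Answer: e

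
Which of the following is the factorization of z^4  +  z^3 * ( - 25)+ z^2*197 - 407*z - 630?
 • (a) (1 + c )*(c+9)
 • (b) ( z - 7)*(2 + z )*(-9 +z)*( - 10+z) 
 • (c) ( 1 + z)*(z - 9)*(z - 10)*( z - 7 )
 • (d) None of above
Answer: c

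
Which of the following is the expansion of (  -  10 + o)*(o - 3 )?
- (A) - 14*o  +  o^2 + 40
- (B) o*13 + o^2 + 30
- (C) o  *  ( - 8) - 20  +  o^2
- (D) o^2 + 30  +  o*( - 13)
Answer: D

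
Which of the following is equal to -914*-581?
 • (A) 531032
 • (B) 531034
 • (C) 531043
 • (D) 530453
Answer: B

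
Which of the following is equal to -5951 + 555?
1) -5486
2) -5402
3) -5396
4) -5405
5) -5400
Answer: 3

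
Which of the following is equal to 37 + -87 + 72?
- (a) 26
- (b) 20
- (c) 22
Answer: c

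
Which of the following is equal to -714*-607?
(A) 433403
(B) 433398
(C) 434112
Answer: B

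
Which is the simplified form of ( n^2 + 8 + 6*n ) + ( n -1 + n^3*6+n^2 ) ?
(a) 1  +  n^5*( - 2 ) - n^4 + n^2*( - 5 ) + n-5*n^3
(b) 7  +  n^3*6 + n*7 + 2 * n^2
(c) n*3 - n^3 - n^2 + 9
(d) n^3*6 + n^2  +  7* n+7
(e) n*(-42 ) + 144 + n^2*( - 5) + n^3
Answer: b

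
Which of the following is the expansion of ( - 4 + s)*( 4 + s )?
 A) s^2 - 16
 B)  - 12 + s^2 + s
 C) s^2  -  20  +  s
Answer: A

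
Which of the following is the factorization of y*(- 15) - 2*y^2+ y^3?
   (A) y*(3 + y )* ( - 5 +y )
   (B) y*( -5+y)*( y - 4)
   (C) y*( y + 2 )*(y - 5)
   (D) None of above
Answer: A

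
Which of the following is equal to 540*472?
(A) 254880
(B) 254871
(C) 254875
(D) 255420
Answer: A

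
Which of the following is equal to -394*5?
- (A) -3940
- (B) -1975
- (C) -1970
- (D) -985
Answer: C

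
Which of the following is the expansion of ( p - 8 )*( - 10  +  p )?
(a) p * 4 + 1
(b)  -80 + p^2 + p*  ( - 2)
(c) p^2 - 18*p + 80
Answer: c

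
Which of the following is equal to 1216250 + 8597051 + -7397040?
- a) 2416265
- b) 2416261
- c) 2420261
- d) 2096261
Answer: b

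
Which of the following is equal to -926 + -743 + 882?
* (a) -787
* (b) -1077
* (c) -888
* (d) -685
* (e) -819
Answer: a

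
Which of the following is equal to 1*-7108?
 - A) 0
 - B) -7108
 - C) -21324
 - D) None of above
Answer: B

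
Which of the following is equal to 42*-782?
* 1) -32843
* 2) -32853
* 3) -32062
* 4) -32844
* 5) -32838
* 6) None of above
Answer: 4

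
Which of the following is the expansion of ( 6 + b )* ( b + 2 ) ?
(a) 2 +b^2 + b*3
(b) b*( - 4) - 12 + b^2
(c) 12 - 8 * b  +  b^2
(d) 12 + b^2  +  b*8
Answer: d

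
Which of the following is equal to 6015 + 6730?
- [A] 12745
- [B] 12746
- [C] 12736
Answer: A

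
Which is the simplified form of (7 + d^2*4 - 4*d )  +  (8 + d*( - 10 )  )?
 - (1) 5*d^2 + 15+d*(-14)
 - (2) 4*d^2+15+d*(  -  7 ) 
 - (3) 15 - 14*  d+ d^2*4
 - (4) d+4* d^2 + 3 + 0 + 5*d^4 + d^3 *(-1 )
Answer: 3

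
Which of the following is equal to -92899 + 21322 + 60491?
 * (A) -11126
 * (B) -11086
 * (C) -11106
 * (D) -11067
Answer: B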